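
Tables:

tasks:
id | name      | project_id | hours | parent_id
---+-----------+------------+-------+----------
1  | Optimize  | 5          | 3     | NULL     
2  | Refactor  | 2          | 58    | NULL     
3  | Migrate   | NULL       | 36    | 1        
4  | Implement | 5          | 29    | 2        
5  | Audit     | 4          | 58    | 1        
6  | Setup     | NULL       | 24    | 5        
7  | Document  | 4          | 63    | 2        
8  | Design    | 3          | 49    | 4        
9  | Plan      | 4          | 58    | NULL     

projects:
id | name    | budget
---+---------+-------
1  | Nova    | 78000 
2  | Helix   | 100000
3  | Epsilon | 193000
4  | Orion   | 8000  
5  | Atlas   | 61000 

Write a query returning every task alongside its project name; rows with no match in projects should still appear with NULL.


LEFT JOIN keeps every row from tasks (the left table); where project_id has no match in projects, the project columns become NULL. Walk through each task:
  - task 1 (Optimize): project_id=5 -> matches Atlas
  - task 2 (Refactor): project_id=2 -> matches Helix
  - task 3 (Migrate): project_id=NULL, no match -> kept with NULL
  - task 4 (Implement): project_id=5 -> matches Atlas
  - task 5 (Audit): project_id=4 -> matches Orion
  - task 6 (Setup): project_id=NULL, no match -> kept with NULL
  - task 7 (Document): project_id=4 -> matches Orion
  - task 8 (Design): project_id=3 -> matches Epsilon
  - task 9 (Plan): project_id=4 -> matches Orion
All 9 rows appear; 2 have NULL project.

SQL:
SELECT a.name, b.name AS project
FROM tasks a
LEFT JOIN projects b ON a.project_id = b.id

Result:
name      | project
----------+--------
Optimize  | Atlas  
Refactor  | Helix  
Migrate   | NULL   
Implement | Atlas  
Audit     | Orion  
Setup     | NULL   
Document  | Orion  
Design    | Epsilon
Plan      | Orion  


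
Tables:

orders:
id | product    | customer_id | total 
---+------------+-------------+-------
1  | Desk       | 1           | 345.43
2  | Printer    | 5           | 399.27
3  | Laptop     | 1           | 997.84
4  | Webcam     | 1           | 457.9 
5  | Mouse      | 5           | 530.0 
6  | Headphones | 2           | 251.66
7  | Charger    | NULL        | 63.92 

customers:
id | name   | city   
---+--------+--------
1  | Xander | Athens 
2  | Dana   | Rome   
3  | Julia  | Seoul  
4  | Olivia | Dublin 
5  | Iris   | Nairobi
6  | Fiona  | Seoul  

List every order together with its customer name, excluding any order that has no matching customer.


INNER JOIN keeps only orders rows whose customer_id matches an id in customers. Walk through each order:
  - order 1 (Desk): customer_id=1 -> matches Xander
  - order 2 (Printer): customer_id=5 -> matches Iris
  - order 3 (Laptop): customer_id=1 -> matches Xander
  - order 4 (Webcam): customer_id=1 -> matches Xander
  - order 5 (Mouse): customer_id=5 -> matches Iris
  - order 6 (Headphones): customer_id=2 -> matches Dana
  - order 7 (Charger): customer_id=NULL, no match -> dropped
So 1 of 7 rows is dropped.

SQL:
SELECT a.product, b.name AS customer
FROM orders a
INNER JOIN customers b ON a.customer_id = b.id

Result:
product    | customer
-----------+---------
Desk       | Xander  
Printer    | Iris    
Laptop     | Xander  
Webcam     | Xander  
Mouse      | Iris    
Headphones | Dana    


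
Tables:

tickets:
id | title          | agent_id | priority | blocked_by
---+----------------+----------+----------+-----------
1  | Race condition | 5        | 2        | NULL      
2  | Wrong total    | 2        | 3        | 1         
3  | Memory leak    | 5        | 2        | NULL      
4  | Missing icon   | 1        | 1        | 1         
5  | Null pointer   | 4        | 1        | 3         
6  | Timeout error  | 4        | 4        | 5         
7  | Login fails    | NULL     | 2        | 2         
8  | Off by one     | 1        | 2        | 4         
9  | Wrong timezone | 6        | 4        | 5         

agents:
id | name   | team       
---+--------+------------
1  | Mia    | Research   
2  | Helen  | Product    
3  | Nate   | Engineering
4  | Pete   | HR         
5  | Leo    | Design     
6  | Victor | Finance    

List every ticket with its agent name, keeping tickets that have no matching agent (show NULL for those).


LEFT JOIN keeps every row from tickets (the left table); where agent_id has no match in agents, the agent columns become NULL. Walk through each ticket:
  - ticket 1 (Race condition): agent_id=5 -> matches Leo
  - ticket 2 (Wrong total): agent_id=2 -> matches Helen
  - ticket 3 (Memory leak): agent_id=5 -> matches Leo
  - ticket 4 (Missing icon): agent_id=1 -> matches Mia
  - ticket 5 (Null pointer): agent_id=4 -> matches Pete
  - ticket 6 (Timeout error): agent_id=4 -> matches Pete
  - ticket 7 (Login fails): agent_id=NULL, no match -> kept with NULL
  - ticket 8 (Off by one): agent_id=1 -> matches Mia
  - ticket 9 (Wrong timezone): agent_id=6 -> matches Victor
All 9 rows appear; 1 has NULL agent.

SQL:
SELECT a.title, b.name AS agent
FROM tickets a
LEFT JOIN agents b ON a.agent_id = b.id

Result:
title          | agent 
---------------+-------
Race condition | Leo   
Wrong total    | Helen 
Memory leak    | Leo   
Missing icon   | Mia   
Null pointer   | Pete  
Timeout error  | Pete  
Login fails    | NULL  
Off by one     | Mia   
Wrong timezone | Victor


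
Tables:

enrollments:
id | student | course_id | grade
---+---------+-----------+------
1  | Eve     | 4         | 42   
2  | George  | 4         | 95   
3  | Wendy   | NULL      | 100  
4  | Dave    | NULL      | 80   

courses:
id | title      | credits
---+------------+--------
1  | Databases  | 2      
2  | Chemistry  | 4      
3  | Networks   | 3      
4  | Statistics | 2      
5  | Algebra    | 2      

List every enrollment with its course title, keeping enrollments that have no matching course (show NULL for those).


LEFT JOIN keeps every row from enrollments (the left table); where course_id has no match in courses, the course columns become NULL. Walk through each enrollment:
  - enrollment 1 (Eve): course_id=4 -> matches Statistics
  - enrollment 2 (George): course_id=4 -> matches Statistics
  - enrollment 3 (Wendy): course_id=NULL, no match -> kept with NULL
  - enrollment 4 (Dave): course_id=NULL, no match -> kept with NULL
All 4 rows appear; 2 have NULL course.

SQL:
SELECT a.student, b.title AS course
FROM enrollments a
LEFT JOIN courses b ON a.course_id = b.id

Result:
student | course    
--------+-----------
Eve     | Statistics
George  | Statistics
Wendy   | NULL      
Dave    | NULL      


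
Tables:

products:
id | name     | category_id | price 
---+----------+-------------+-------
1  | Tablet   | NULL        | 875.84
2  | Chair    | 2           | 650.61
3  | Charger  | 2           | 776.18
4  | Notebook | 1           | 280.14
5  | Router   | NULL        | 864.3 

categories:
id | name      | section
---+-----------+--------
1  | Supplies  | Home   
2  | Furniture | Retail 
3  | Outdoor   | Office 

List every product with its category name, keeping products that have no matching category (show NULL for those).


LEFT JOIN keeps every row from products (the left table); where category_id has no match in categories, the category columns become NULL. Walk through each product:
  - product 1 (Tablet): category_id=NULL, no match -> kept with NULL
  - product 2 (Chair): category_id=2 -> matches Furniture
  - product 3 (Charger): category_id=2 -> matches Furniture
  - product 4 (Notebook): category_id=1 -> matches Supplies
  - product 5 (Router): category_id=NULL, no match -> kept with NULL
All 5 rows appear; 2 have NULL category.

SQL:
SELECT a.name, b.name AS category
FROM products a
LEFT JOIN categories b ON a.category_id = b.id

Result:
name     | category 
---------+----------
Tablet   | NULL     
Chair    | Furniture
Charger  | Furniture
Notebook | Supplies 
Router   | NULL     


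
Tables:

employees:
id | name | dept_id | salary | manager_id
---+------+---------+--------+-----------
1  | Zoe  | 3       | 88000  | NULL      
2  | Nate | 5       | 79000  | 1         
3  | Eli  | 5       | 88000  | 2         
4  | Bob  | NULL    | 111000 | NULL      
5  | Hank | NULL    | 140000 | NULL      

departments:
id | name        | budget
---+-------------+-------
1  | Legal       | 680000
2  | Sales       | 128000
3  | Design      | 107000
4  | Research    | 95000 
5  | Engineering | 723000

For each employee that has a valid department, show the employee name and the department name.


INNER JOIN keeps only employees rows whose dept_id matches an id in departments. Walk through each employee:
  - employee 1 (Zoe): dept_id=3 -> matches Design
  - employee 2 (Nate): dept_id=5 -> matches Engineering
  - employee 3 (Eli): dept_id=5 -> matches Engineering
  - employee 4 (Bob): dept_id=NULL, no match -> dropped
  - employee 5 (Hank): dept_id=NULL, no match -> dropped
So 2 of 5 rows are dropped.

SQL:
SELECT a.name, b.name AS department
FROM employees a
INNER JOIN departments b ON a.dept_id = b.id

Result:
name | department 
-----+------------
Zoe  | Design     
Nate | Engineering
Eli  | Engineering


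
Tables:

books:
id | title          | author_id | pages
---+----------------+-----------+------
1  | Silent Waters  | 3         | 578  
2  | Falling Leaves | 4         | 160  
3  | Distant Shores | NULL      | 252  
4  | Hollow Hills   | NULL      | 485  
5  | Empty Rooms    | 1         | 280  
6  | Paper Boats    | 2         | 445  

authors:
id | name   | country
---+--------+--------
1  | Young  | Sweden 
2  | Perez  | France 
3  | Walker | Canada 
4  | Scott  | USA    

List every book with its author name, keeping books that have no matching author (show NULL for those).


LEFT JOIN keeps every row from books (the left table); where author_id has no match in authors, the author columns become NULL. Walk through each book:
  - book 1 (Silent Waters): author_id=3 -> matches Walker
  - book 2 (Falling Leaves): author_id=4 -> matches Scott
  - book 3 (Distant Shores): author_id=NULL, no match -> kept with NULL
  - book 4 (Hollow Hills): author_id=NULL, no match -> kept with NULL
  - book 5 (Empty Rooms): author_id=1 -> matches Young
  - book 6 (Paper Boats): author_id=2 -> matches Perez
All 6 rows appear; 2 have NULL author.

SQL:
SELECT a.title, b.name AS author
FROM books a
LEFT JOIN authors b ON a.author_id = b.id

Result:
title          | author
---------------+-------
Silent Waters  | Walker
Falling Leaves | Scott 
Distant Shores | NULL  
Hollow Hills   | NULL  
Empty Rooms    | Young 
Paper Boats    | Perez 


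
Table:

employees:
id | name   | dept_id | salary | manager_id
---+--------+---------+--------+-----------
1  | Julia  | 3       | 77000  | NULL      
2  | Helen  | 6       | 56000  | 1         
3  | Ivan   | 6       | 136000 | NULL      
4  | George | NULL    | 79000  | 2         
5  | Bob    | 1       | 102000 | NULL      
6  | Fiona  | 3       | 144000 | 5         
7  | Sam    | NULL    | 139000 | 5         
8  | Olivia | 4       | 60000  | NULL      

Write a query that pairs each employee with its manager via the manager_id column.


This is a self-join: employees is joined to a second copy of itself, matching each row's manager_id to another row's id. Use LEFT JOIN so rows with manager_id=NULL are kept.
  - employee 1 (Julia): manager_id=NULL -> NULL
  - employee 2 (Helen): manager_id=1 -> Julia
  - employee 3 (Ivan): manager_id=NULL -> NULL
  - employee 4 (George): manager_id=2 -> Helen
  - employee 5 (Bob): manager_id=NULL -> NULL
  - employee 6 (Fiona): manager_id=5 -> Bob
  - employee 7 (Sam): manager_id=5 -> Bob
  - employee 8 (Olivia): manager_id=NULL -> NULL

SQL:
SELECT a.name AS item, b.name AS manager
FROM employees a
LEFT JOIN employees b ON a.manager_id = b.id

Result:
item   | manager
-------+--------
Julia  | NULL   
Helen  | Julia  
Ivan   | NULL   
George | Helen  
Bob    | NULL   
Fiona  | Bob    
Sam    | Bob    
Olivia | NULL   


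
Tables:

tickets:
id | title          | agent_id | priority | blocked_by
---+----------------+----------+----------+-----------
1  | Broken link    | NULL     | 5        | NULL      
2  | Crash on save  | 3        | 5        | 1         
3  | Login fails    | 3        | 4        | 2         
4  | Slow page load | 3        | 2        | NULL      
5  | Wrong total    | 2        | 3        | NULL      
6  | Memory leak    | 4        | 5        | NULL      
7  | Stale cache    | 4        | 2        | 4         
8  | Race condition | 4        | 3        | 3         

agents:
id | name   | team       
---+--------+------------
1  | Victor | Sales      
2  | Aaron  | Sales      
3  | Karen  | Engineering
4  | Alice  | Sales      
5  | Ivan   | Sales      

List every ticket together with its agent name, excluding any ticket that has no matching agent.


INNER JOIN keeps only tickets rows whose agent_id matches an id in agents. Walk through each ticket:
  - ticket 1 (Broken link): agent_id=NULL, no match -> dropped
  - ticket 2 (Crash on save): agent_id=3 -> matches Karen
  - ticket 3 (Login fails): agent_id=3 -> matches Karen
  - ticket 4 (Slow page load): agent_id=3 -> matches Karen
  - ticket 5 (Wrong total): agent_id=2 -> matches Aaron
  - ticket 6 (Memory leak): agent_id=4 -> matches Alice
  - ticket 7 (Stale cache): agent_id=4 -> matches Alice
  - ticket 8 (Race condition): agent_id=4 -> matches Alice
So 1 of 8 rows is dropped.

SQL:
SELECT a.title, b.name AS agent
FROM tickets a
INNER JOIN agents b ON a.agent_id = b.id

Result:
title          | agent
---------------+------
Crash on save  | Karen
Login fails    | Karen
Slow page load | Karen
Wrong total    | Aaron
Memory leak    | Alice
Stale cache    | Alice
Race condition | Alice


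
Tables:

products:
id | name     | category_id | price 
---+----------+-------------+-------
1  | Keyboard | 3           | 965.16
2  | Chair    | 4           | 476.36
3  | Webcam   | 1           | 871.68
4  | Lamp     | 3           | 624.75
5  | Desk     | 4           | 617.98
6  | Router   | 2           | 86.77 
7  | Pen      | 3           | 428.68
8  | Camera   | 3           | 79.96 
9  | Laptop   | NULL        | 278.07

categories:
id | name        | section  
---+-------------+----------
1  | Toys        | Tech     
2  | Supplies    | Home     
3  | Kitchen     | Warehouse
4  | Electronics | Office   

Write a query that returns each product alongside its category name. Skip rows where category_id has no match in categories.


INNER JOIN keeps only products rows whose category_id matches an id in categories. Walk through each product:
  - product 1 (Keyboard): category_id=3 -> matches Kitchen
  - product 2 (Chair): category_id=4 -> matches Electronics
  - product 3 (Webcam): category_id=1 -> matches Toys
  - product 4 (Lamp): category_id=3 -> matches Kitchen
  - product 5 (Desk): category_id=4 -> matches Electronics
  - product 6 (Router): category_id=2 -> matches Supplies
  - product 7 (Pen): category_id=3 -> matches Kitchen
  - product 8 (Camera): category_id=3 -> matches Kitchen
  - product 9 (Laptop): category_id=NULL, no match -> dropped
So 1 of 9 rows is dropped.

SQL:
SELECT a.name, b.name AS category
FROM products a
INNER JOIN categories b ON a.category_id = b.id

Result:
name     | category   
---------+------------
Keyboard | Kitchen    
Chair    | Electronics
Webcam   | Toys       
Lamp     | Kitchen    
Desk     | Electronics
Router   | Supplies   
Pen      | Kitchen    
Camera   | Kitchen    


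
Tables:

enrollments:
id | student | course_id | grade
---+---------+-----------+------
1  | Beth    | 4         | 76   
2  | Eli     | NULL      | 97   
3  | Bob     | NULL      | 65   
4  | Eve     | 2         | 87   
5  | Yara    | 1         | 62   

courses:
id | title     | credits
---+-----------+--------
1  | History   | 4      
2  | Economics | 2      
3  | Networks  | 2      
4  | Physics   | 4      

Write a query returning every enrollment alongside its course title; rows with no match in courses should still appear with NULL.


LEFT JOIN keeps every row from enrollments (the left table); where course_id has no match in courses, the course columns become NULL. Walk through each enrollment:
  - enrollment 1 (Beth): course_id=4 -> matches Physics
  - enrollment 2 (Eli): course_id=NULL, no match -> kept with NULL
  - enrollment 3 (Bob): course_id=NULL, no match -> kept with NULL
  - enrollment 4 (Eve): course_id=2 -> matches Economics
  - enrollment 5 (Yara): course_id=1 -> matches History
All 5 rows appear; 2 have NULL course.

SQL:
SELECT a.student, b.title AS course
FROM enrollments a
LEFT JOIN courses b ON a.course_id = b.id

Result:
student | course   
--------+----------
Beth    | Physics  
Eli     | NULL     
Bob     | NULL     
Eve     | Economics
Yara    | History  


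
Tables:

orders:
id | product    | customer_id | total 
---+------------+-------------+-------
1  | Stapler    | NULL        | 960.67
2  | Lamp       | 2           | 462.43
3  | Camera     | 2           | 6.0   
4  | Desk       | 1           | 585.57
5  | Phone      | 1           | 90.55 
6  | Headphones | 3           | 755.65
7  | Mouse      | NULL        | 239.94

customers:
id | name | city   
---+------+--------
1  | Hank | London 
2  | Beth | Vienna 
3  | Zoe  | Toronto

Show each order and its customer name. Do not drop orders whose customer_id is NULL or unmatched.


LEFT JOIN keeps every row from orders (the left table); where customer_id has no match in customers, the customer columns become NULL. Walk through each order:
  - order 1 (Stapler): customer_id=NULL, no match -> kept with NULL
  - order 2 (Lamp): customer_id=2 -> matches Beth
  - order 3 (Camera): customer_id=2 -> matches Beth
  - order 4 (Desk): customer_id=1 -> matches Hank
  - order 5 (Phone): customer_id=1 -> matches Hank
  - order 6 (Headphones): customer_id=3 -> matches Zoe
  - order 7 (Mouse): customer_id=NULL, no match -> kept with NULL
All 7 rows appear; 2 have NULL customer.

SQL:
SELECT a.product, b.name AS customer
FROM orders a
LEFT JOIN customers b ON a.customer_id = b.id

Result:
product    | customer
-----------+---------
Stapler    | NULL    
Lamp       | Beth    
Camera     | Beth    
Desk       | Hank    
Phone      | Hank    
Headphones | Zoe     
Mouse      | NULL    


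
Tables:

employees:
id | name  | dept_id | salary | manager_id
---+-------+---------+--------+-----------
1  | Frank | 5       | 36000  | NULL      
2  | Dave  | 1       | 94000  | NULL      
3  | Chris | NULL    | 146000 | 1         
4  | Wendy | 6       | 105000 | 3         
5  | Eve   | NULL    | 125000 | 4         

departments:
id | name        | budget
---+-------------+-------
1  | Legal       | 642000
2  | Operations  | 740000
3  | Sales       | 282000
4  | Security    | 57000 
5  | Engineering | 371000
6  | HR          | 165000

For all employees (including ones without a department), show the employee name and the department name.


LEFT JOIN keeps every row from employees (the left table); where dept_id has no match in departments, the department columns become NULL. Walk through each employee:
  - employee 1 (Frank): dept_id=5 -> matches Engineering
  - employee 2 (Dave): dept_id=1 -> matches Legal
  - employee 3 (Chris): dept_id=NULL, no match -> kept with NULL
  - employee 4 (Wendy): dept_id=6 -> matches HR
  - employee 5 (Eve): dept_id=NULL, no match -> kept with NULL
All 5 rows appear; 2 have NULL department.

SQL:
SELECT a.name, b.name AS department
FROM employees a
LEFT JOIN departments b ON a.dept_id = b.id

Result:
name  | department 
------+------------
Frank | Engineering
Dave  | Legal      
Chris | NULL       
Wendy | HR         
Eve   | NULL       


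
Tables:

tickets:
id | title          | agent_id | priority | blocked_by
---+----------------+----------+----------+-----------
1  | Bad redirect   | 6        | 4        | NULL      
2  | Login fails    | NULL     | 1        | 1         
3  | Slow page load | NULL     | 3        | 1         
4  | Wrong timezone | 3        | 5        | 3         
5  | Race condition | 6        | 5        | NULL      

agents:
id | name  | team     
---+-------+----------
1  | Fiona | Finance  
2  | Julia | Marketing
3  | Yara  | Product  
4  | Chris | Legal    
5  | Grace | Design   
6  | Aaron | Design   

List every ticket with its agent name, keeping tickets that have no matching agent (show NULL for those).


LEFT JOIN keeps every row from tickets (the left table); where agent_id has no match in agents, the agent columns become NULL. Walk through each ticket:
  - ticket 1 (Bad redirect): agent_id=6 -> matches Aaron
  - ticket 2 (Login fails): agent_id=NULL, no match -> kept with NULL
  - ticket 3 (Slow page load): agent_id=NULL, no match -> kept with NULL
  - ticket 4 (Wrong timezone): agent_id=3 -> matches Yara
  - ticket 5 (Race condition): agent_id=6 -> matches Aaron
All 5 rows appear; 2 have NULL agent.

SQL:
SELECT a.title, b.name AS agent
FROM tickets a
LEFT JOIN agents b ON a.agent_id = b.id

Result:
title          | agent
---------------+------
Bad redirect   | Aaron
Login fails    | NULL 
Slow page load | NULL 
Wrong timezone | Yara 
Race condition | Aaron


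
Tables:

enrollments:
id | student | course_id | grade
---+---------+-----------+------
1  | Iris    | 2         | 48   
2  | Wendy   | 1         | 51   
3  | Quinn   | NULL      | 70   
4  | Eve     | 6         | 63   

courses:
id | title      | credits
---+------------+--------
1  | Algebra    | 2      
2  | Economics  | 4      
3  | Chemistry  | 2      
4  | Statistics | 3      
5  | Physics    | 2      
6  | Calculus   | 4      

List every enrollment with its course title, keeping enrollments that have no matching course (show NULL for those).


LEFT JOIN keeps every row from enrollments (the left table); where course_id has no match in courses, the course columns become NULL. Walk through each enrollment:
  - enrollment 1 (Iris): course_id=2 -> matches Economics
  - enrollment 2 (Wendy): course_id=1 -> matches Algebra
  - enrollment 3 (Quinn): course_id=NULL, no match -> kept with NULL
  - enrollment 4 (Eve): course_id=6 -> matches Calculus
All 4 rows appear; 1 has NULL course.

SQL:
SELECT a.student, b.title AS course
FROM enrollments a
LEFT JOIN courses b ON a.course_id = b.id

Result:
student | course   
--------+----------
Iris    | Economics
Wendy   | Algebra  
Quinn   | NULL     
Eve     | Calculus 


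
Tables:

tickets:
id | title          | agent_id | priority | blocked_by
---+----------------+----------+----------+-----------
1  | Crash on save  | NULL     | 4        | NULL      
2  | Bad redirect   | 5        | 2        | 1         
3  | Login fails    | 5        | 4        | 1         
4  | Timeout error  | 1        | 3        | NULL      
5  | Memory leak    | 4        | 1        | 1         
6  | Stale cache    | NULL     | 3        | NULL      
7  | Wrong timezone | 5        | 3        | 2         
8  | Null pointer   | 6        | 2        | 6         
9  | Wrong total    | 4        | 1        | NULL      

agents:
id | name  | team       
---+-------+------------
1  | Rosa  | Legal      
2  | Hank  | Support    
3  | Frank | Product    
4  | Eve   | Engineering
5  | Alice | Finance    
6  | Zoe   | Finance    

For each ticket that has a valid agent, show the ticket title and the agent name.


INNER JOIN keeps only tickets rows whose agent_id matches an id in agents. Walk through each ticket:
  - ticket 1 (Crash on save): agent_id=NULL, no match -> dropped
  - ticket 2 (Bad redirect): agent_id=5 -> matches Alice
  - ticket 3 (Login fails): agent_id=5 -> matches Alice
  - ticket 4 (Timeout error): agent_id=1 -> matches Rosa
  - ticket 5 (Memory leak): agent_id=4 -> matches Eve
  - ticket 6 (Stale cache): agent_id=NULL, no match -> dropped
  - ticket 7 (Wrong timezone): agent_id=5 -> matches Alice
  - ticket 8 (Null pointer): agent_id=6 -> matches Zoe
  - ticket 9 (Wrong total): agent_id=4 -> matches Eve
So 2 of 9 rows are dropped.

SQL:
SELECT a.title, b.name AS agent
FROM tickets a
INNER JOIN agents b ON a.agent_id = b.id

Result:
title          | agent
---------------+------
Bad redirect   | Alice
Login fails    | Alice
Timeout error  | Rosa 
Memory leak    | Eve  
Wrong timezone | Alice
Null pointer   | Zoe  
Wrong total    | Eve  


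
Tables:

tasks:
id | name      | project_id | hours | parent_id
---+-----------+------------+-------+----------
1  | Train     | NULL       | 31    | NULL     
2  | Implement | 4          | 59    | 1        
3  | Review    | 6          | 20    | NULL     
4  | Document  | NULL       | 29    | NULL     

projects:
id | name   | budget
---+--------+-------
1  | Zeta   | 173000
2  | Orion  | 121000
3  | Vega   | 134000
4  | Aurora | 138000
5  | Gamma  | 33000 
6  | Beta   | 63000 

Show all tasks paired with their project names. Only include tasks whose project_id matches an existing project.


INNER JOIN keeps only tasks rows whose project_id matches an id in projects. Walk through each task:
  - task 1 (Train): project_id=NULL, no match -> dropped
  - task 2 (Implement): project_id=4 -> matches Aurora
  - task 3 (Review): project_id=6 -> matches Beta
  - task 4 (Document): project_id=NULL, no match -> dropped
So 2 of 4 rows are dropped.

SQL:
SELECT a.name, b.name AS project
FROM tasks a
INNER JOIN projects b ON a.project_id = b.id

Result:
name      | project
----------+--------
Implement | Aurora 
Review    | Beta   


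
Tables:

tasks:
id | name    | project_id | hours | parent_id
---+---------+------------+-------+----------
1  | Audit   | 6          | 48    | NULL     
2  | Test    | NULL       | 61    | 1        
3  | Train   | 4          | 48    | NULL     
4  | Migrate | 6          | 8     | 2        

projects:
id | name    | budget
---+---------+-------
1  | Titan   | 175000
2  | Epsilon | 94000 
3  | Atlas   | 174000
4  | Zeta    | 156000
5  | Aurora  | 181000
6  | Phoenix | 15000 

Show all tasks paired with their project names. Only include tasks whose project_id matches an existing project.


INNER JOIN keeps only tasks rows whose project_id matches an id in projects. Walk through each task:
  - task 1 (Audit): project_id=6 -> matches Phoenix
  - task 2 (Test): project_id=NULL, no match -> dropped
  - task 3 (Train): project_id=4 -> matches Zeta
  - task 4 (Migrate): project_id=6 -> matches Phoenix
So 1 of 4 rows is dropped.

SQL:
SELECT a.name, b.name AS project
FROM tasks a
INNER JOIN projects b ON a.project_id = b.id

Result:
name    | project
--------+--------
Audit   | Phoenix
Train   | Zeta   
Migrate | Phoenix


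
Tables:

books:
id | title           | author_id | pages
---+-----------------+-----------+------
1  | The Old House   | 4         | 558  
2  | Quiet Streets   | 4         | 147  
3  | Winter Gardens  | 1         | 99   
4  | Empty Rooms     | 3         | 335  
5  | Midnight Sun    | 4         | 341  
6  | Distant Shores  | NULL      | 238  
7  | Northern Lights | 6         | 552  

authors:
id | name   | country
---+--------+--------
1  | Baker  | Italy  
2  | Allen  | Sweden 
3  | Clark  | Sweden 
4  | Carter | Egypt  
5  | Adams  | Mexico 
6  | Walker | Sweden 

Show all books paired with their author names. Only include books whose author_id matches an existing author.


INNER JOIN keeps only books rows whose author_id matches an id in authors. Walk through each book:
  - book 1 (The Old House): author_id=4 -> matches Carter
  - book 2 (Quiet Streets): author_id=4 -> matches Carter
  - book 3 (Winter Gardens): author_id=1 -> matches Baker
  - book 4 (Empty Rooms): author_id=3 -> matches Clark
  - book 5 (Midnight Sun): author_id=4 -> matches Carter
  - book 6 (Distant Shores): author_id=NULL, no match -> dropped
  - book 7 (Northern Lights): author_id=6 -> matches Walker
So 1 of 7 rows is dropped.

SQL:
SELECT a.title, b.name AS author
FROM books a
INNER JOIN authors b ON a.author_id = b.id

Result:
title           | author
----------------+-------
The Old House   | Carter
Quiet Streets   | Carter
Winter Gardens  | Baker 
Empty Rooms     | Clark 
Midnight Sun    | Carter
Northern Lights | Walker


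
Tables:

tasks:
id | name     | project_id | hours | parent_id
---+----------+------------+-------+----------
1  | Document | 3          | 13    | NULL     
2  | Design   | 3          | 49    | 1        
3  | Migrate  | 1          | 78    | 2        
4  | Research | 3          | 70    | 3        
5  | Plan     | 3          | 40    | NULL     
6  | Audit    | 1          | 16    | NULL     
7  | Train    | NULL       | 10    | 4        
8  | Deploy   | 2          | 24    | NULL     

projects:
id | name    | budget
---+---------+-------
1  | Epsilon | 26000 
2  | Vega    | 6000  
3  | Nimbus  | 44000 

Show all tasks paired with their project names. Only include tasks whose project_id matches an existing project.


INNER JOIN keeps only tasks rows whose project_id matches an id in projects. Walk through each task:
  - task 1 (Document): project_id=3 -> matches Nimbus
  - task 2 (Design): project_id=3 -> matches Nimbus
  - task 3 (Migrate): project_id=1 -> matches Epsilon
  - task 4 (Research): project_id=3 -> matches Nimbus
  - task 5 (Plan): project_id=3 -> matches Nimbus
  - task 6 (Audit): project_id=1 -> matches Epsilon
  - task 7 (Train): project_id=NULL, no match -> dropped
  - task 8 (Deploy): project_id=2 -> matches Vega
So 1 of 8 rows is dropped.

SQL:
SELECT a.name, b.name AS project
FROM tasks a
INNER JOIN projects b ON a.project_id = b.id

Result:
name     | project
---------+--------
Document | Nimbus 
Design   | Nimbus 
Migrate  | Epsilon
Research | Nimbus 
Plan     | Nimbus 
Audit    | Epsilon
Deploy   | Vega   


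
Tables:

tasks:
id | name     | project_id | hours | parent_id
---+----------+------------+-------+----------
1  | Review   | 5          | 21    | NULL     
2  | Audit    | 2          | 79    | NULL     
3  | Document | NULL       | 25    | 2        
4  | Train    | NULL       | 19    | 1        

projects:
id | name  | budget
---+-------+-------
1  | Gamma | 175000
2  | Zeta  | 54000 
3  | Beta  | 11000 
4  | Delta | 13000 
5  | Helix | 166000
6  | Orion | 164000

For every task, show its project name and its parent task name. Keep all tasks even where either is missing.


Two LEFT JOINs from the same base table tasks: one to projects via project_id, one to tasks itself via parent_id. Both are LEFT so every task is preserved.
Match against projects:
  - task 1 (Review): project_id=5 -> matches Helix
  - task 2 (Audit): project_id=2 -> matches Zeta
  - task 3 (Document): project_id=NULL, no match -> kept with NULL
  - task 4 (Train): project_id=NULL, no match -> kept with NULL
Match against tasks (self):
  - task 1 (Review): parent_id=NULL -> NULL
  - task 2 (Audit): parent_id=NULL -> NULL
  - task 3 (Document): parent_id=2 -> Audit
  - task 4 (Train): parent_id=1 -> Review

SQL:
SELECT a.name, b.name AS project, c.name AS parent
FROM tasks a
LEFT JOIN projects b ON a.project_id = b.id
LEFT JOIN tasks c ON a.parent_id = c.id

Result:
name     | project | parent
---------+---------+-------
Review   | Helix   | NULL  
Audit    | Zeta    | NULL  
Document | NULL    | Audit 
Train    | NULL    | Review


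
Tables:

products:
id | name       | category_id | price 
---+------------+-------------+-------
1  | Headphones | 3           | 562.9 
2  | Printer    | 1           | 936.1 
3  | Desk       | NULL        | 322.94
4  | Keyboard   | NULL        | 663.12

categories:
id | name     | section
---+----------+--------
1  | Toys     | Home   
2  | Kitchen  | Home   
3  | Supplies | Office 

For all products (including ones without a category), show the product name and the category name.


LEFT JOIN keeps every row from products (the left table); where category_id has no match in categories, the category columns become NULL. Walk through each product:
  - product 1 (Headphones): category_id=3 -> matches Supplies
  - product 2 (Printer): category_id=1 -> matches Toys
  - product 3 (Desk): category_id=NULL, no match -> kept with NULL
  - product 4 (Keyboard): category_id=NULL, no match -> kept with NULL
All 4 rows appear; 2 have NULL category.

SQL:
SELECT a.name, b.name AS category
FROM products a
LEFT JOIN categories b ON a.category_id = b.id

Result:
name       | category
-----------+---------
Headphones | Supplies
Printer    | Toys    
Desk       | NULL    
Keyboard   | NULL    


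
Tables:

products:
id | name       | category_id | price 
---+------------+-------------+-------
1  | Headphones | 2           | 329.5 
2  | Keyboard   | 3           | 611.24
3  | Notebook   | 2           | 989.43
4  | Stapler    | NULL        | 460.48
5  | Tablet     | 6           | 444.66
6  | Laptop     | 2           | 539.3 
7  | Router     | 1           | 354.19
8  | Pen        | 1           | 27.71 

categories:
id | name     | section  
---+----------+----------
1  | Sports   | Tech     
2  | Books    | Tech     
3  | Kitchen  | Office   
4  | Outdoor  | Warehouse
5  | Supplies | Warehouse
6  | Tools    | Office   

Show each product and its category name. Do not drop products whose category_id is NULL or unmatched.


LEFT JOIN keeps every row from products (the left table); where category_id has no match in categories, the category columns become NULL. Walk through each product:
  - product 1 (Headphones): category_id=2 -> matches Books
  - product 2 (Keyboard): category_id=3 -> matches Kitchen
  - product 3 (Notebook): category_id=2 -> matches Books
  - product 4 (Stapler): category_id=NULL, no match -> kept with NULL
  - product 5 (Tablet): category_id=6 -> matches Tools
  - product 6 (Laptop): category_id=2 -> matches Books
  - product 7 (Router): category_id=1 -> matches Sports
  - product 8 (Pen): category_id=1 -> matches Sports
All 8 rows appear; 1 has NULL category.

SQL:
SELECT a.name, b.name AS category
FROM products a
LEFT JOIN categories b ON a.category_id = b.id

Result:
name       | category
-----------+---------
Headphones | Books   
Keyboard   | Kitchen 
Notebook   | Books   
Stapler    | NULL    
Tablet     | Tools   
Laptop     | Books   
Router     | Sports  
Pen        | Sports  


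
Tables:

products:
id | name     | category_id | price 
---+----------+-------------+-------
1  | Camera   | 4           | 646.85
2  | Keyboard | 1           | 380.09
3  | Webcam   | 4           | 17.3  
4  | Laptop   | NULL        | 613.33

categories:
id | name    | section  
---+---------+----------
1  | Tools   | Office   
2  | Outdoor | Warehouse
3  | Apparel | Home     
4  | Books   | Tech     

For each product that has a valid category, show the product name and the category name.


INNER JOIN keeps only products rows whose category_id matches an id in categories. Walk through each product:
  - product 1 (Camera): category_id=4 -> matches Books
  - product 2 (Keyboard): category_id=1 -> matches Tools
  - product 3 (Webcam): category_id=4 -> matches Books
  - product 4 (Laptop): category_id=NULL, no match -> dropped
So 1 of 4 rows is dropped.

SQL:
SELECT a.name, b.name AS category
FROM products a
INNER JOIN categories b ON a.category_id = b.id

Result:
name     | category
---------+---------
Camera   | Books   
Keyboard | Tools   
Webcam   | Books   


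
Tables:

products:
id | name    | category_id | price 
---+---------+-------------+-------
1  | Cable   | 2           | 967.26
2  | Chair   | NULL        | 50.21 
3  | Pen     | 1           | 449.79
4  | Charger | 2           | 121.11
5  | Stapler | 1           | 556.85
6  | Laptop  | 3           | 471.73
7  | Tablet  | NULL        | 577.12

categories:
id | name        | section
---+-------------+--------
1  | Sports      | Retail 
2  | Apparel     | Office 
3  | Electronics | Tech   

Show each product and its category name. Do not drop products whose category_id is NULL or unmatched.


LEFT JOIN keeps every row from products (the left table); where category_id has no match in categories, the category columns become NULL. Walk through each product:
  - product 1 (Cable): category_id=2 -> matches Apparel
  - product 2 (Chair): category_id=NULL, no match -> kept with NULL
  - product 3 (Pen): category_id=1 -> matches Sports
  - product 4 (Charger): category_id=2 -> matches Apparel
  - product 5 (Stapler): category_id=1 -> matches Sports
  - product 6 (Laptop): category_id=3 -> matches Electronics
  - product 7 (Tablet): category_id=NULL, no match -> kept with NULL
All 7 rows appear; 2 have NULL category.

SQL:
SELECT a.name, b.name AS category
FROM products a
LEFT JOIN categories b ON a.category_id = b.id

Result:
name    | category   
--------+------------
Cable   | Apparel    
Chair   | NULL       
Pen     | Sports     
Charger | Apparel    
Stapler | Sports     
Laptop  | Electronics
Tablet  | NULL       


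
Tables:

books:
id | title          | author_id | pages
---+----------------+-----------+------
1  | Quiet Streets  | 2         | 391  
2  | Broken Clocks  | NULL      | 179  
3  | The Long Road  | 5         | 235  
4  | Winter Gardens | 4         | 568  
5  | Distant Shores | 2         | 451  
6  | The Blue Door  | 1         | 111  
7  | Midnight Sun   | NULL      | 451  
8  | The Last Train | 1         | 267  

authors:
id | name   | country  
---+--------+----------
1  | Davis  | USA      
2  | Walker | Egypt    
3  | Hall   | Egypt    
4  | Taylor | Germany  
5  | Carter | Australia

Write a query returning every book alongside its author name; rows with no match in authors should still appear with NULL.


LEFT JOIN keeps every row from books (the left table); where author_id has no match in authors, the author columns become NULL. Walk through each book:
  - book 1 (Quiet Streets): author_id=2 -> matches Walker
  - book 2 (Broken Clocks): author_id=NULL, no match -> kept with NULL
  - book 3 (The Long Road): author_id=5 -> matches Carter
  - book 4 (Winter Gardens): author_id=4 -> matches Taylor
  - book 5 (Distant Shores): author_id=2 -> matches Walker
  - book 6 (The Blue Door): author_id=1 -> matches Davis
  - book 7 (Midnight Sun): author_id=NULL, no match -> kept with NULL
  - book 8 (The Last Train): author_id=1 -> matches Davis
All 8 rows appear; 2 have NULL author.

SQL:
SELECT a.title, b.name AS author
FROM books a
LEFT JOIN authors b ON a.author_id = b.id

Result:
title          | author
---------------+-------
Quiet Streets  | Walker
Broken Clocks  | NULL  
The Long Road  | Carter
Winter Gardens | Taylor
Distant Shores | Walker
The Blue Door  | Davis 
Midnight Sun   | NULL  
The Last Train | Davis 


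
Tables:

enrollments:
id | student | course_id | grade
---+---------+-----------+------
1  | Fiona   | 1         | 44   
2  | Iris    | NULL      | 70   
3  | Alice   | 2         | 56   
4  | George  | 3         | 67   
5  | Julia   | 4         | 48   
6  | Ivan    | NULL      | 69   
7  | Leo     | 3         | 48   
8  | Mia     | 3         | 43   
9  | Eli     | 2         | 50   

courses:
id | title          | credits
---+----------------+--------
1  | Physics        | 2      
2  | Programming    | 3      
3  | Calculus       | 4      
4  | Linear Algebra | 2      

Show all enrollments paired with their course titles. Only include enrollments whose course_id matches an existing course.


INNER JOIN keeps only enrollments rows whose course_id matches an id in courses. Walk through each enrollment:
  - enrollment 1 (Fiona): course_id=1 -> matches Physics
  - enrollment 2 (Iris): course_id=NULL, no match -> dropped
  - enrollment 3 (Alice): course_id=2 -> matches Programming
  - enrollment 4 (George): course_id=3 -> matches Calculus
  - enrollment 5 (Julia): course_id=4 -> matches Linear Algebra
  - enrollment 6 (Ivan): course_id=NULL, no match -> dropped
  - enrollment 7 (Leo): course_id=3 -> matches Calculus
  - enrollment 8 (Mia): course_id=3 -> matches Calculus
  - enrollment 9 (Eli): course_id=2 -> matches Programming
So 2 of 9 rows are dropped.

SQL:
SELECT a.student, b.title AS course
FROM enrollments a
INNER JOIN courses b ON a.course_id = b.id

Result:
student | course        
--------+---------------
Fiona   | Physics       
Alice   | Programming   
George  | Calculus      
Julia   | Linear Algebra
Leo     | Calculus      
Mia     | Calculus      
Eli     | Programming   


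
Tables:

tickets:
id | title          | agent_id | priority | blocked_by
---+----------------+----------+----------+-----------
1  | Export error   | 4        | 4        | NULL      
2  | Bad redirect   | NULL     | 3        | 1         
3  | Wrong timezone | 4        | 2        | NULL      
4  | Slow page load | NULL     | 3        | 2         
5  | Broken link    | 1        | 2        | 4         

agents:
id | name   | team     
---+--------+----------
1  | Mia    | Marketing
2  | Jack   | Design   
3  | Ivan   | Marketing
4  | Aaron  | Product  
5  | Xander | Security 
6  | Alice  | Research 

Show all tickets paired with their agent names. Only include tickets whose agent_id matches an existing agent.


INNER JOIN keeps only tickets rows whose agent_id matches an id in agents. Walk through each ticket:
  - ticket 1 (Export error): agent_id=4 -> matches Aaron
  - ticket 2 (Bad redirect): agent_id=NULL, no match -> dropped
  - ticket 3 (Wrong timezone): agent_id=4 -> matches Aaron
  - ticket 4 (Slow page load): agent_id=NULL, no match -> dropped
  - ticket 5 (Broken link): agent_id=1 -> matches Mia
So 2 of 5 rows are dropped.

SQL:
SELECT a.title, b.name AS agent
FROM tickets a
INNER JOIN agents b ON a.agent_id = b.id

Result:
title          | agent
---------------+------
Export error   | Aaron
Wrong timezone | Aaron
Broken link    | Mia  
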